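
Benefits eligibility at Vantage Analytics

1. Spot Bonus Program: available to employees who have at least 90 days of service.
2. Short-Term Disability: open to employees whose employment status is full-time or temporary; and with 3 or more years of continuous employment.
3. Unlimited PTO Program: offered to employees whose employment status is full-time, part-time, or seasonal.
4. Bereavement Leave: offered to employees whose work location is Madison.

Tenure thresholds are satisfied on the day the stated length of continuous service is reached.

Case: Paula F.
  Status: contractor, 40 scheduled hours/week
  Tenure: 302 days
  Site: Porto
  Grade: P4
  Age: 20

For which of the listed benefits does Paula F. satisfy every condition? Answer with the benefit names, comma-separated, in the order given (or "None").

Spot Bonus Program

Spot Bonus Program — service 302 days ≥ 90 days ✓ → eligible.
Short-Term Disability — status contractor ✗ (requires full-time or temporary) → not eligible.
Unlimited PTO Program — status contractor ✗ (requires full-time, part-time, or seasonal) → not eligible.
Bereavement Leave — site Porto ✗ (not Madison) → not eligible.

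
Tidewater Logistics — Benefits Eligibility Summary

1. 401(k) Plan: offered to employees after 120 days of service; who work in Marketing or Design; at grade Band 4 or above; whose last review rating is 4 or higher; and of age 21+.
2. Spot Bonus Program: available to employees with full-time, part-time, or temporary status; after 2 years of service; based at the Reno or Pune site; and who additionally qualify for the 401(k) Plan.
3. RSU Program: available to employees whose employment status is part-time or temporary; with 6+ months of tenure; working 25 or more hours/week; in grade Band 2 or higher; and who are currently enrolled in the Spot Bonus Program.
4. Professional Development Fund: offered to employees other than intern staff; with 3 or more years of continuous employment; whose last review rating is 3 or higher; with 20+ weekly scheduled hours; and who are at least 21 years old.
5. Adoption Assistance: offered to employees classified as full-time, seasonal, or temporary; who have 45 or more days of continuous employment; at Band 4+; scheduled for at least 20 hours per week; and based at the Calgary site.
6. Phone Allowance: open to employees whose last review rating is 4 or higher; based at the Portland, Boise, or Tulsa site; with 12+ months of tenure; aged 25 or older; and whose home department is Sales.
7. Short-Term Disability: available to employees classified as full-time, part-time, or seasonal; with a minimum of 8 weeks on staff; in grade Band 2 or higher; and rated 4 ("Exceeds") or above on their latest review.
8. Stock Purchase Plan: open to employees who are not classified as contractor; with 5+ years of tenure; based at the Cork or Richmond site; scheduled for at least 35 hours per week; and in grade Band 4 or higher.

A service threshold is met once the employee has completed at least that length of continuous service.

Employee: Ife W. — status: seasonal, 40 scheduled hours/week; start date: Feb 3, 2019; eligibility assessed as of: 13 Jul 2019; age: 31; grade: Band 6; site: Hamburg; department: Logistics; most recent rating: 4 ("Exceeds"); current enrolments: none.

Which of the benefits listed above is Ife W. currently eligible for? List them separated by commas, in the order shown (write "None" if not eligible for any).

Short-Term Disability

Service from Feb 3, 2019 to 13 Jul 2019: 160 days.
401(k) Plan — service 160 days ≥ 120 days ✓; dept Logistics ✗ → not eligible.
Spot Bonus Program — status seasonal ✗ (requires full-time, part-time, or temporary) → not eligible.
RSU Program — status seasonal ✗ (requires part-time or temporary) → not eligible.
Professional Development Fund — status seasonal ✓ (not excluded); service 160 days < 3 years (≈1095 days) ✗ → not eligible.
Adoption Assistance — status seasonal ✓; service 160 days ≥ 45 days ✓; grade Band 6 ≥ Band 4 ✓; 40 hrs/wk ≥ 20 ✓; site Hamburg ✗ (not Calgary) → not eligible.
Phone Allowance — rating 4 ≥ 4 ✓; site Hamburg ✗ (not Portland, Boise, or Tulsa) → not eligible.
Short-Term Disability — status seasonal ✓; service 160 days ≥ 8 weeks (≈56 days) ✓; grade Band 6 ≥ Band 2 ✓; rating 4 ≥ 4 ✓ → eligible.
Stock Purchase Plan — status seasonal ✓ (not excluded); service 160 days < 5 years (≈1825 days) ✗ → not eligible.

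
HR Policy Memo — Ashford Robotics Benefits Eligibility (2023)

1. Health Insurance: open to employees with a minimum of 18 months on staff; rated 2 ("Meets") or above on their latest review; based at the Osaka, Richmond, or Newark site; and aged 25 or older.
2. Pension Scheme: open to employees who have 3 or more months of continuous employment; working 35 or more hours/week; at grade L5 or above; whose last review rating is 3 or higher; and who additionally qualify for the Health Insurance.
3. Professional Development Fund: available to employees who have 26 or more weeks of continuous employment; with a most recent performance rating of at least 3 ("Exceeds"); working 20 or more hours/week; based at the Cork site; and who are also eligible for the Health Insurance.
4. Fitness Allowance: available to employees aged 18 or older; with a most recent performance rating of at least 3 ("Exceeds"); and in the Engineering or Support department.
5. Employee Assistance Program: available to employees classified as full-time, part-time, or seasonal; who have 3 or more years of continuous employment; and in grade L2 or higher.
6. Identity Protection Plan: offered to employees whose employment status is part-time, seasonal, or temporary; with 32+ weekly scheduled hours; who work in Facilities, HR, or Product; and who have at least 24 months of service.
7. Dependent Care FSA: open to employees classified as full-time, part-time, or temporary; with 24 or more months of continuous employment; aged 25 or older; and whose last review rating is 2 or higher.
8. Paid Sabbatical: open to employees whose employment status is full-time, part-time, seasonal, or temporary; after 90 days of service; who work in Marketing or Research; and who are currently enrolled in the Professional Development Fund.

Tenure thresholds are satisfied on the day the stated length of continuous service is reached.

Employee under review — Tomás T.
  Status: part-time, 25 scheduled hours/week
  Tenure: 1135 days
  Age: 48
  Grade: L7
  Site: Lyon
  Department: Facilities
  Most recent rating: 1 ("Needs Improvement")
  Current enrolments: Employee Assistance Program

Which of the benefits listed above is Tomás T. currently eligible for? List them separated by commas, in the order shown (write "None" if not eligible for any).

Employee Assistance Program

Health Insurance — service 1135 days ≥ 18 months (≈540 days) ✓; rating 1 < 2 ✗ → not eligible.
Pension Scheme — service 1135 days ≥ 3 months (≈90 days) ✓; 25 hrs/wk < 35 ✗ → not eligible.
Professional Development Fund — service 1135 days ≥ 26 weeks (≈182 days) ✓; rating 1 < 3 ✗ → not eligible.
Fitness Allowance — age 48 ≥ 18 ✓; rating 1 < 3 ✗ → not eligible.
Employee Assistance Program — status part-time ✓; service 1135 days ≥ 3 years (≈1095 days) ✓; grade L7 ≥ L2 ✓ → eligible.
Identity Protection Plan — status part-time ✓; 25 hrs/wk < 32 ✗ → not eligible.
Dependent Care FSA — status part-time ✓; service 1135 days ≥ 24 months (≈720 days) ✓; age 48 ≥ 25 ✓; rating 1 < 2 ✗ → not eligible.
Paid Sabbatical — status part-time ✓; service 1135 days ≥ 90 days ✓; dept Facilities ✗ → not eligible.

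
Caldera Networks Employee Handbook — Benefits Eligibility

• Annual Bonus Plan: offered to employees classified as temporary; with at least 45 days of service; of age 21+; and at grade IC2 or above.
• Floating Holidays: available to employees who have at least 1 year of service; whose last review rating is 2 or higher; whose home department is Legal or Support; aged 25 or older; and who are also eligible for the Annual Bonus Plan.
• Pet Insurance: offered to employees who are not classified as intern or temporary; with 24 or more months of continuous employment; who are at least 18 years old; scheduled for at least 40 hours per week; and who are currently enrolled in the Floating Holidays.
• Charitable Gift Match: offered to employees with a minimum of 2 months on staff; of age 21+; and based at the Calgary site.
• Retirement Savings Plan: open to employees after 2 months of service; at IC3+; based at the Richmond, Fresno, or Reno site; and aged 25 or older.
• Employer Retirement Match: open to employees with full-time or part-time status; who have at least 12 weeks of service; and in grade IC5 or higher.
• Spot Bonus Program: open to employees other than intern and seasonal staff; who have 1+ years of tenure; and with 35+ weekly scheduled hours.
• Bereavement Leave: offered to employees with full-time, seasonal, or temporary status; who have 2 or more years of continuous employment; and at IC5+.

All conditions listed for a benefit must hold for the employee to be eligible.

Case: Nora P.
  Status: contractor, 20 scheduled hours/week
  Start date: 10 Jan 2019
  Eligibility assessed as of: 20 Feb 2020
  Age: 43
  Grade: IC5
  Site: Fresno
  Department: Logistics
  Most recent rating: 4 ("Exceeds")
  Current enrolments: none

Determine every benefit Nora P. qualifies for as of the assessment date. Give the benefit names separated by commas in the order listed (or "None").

Retirement Savings Plan

Service from 10 Jan 2019 to 20 Feb 2020: 406 days.
Annual Bonus Plan — status contractor ✗ (requires temporary) → not eligible.
Floating Holidays — service 406 days ≥ 1 year (≈365 days) ✓; rating 4 ≥ 2 ✓; dept Logistics ✗ → not eligible.
Pet Insurance — status contractor ✓ (not excluded); service 406 days < 24 months (≈720 days) ✗ → not eligible.
Charitable Gift Match — service 406 days ≥ 2 months (≈60 days) ✓; age 43 ≥ 21 ✓; site Fresno ✗ (not Calgary) → not eligible.
Retirement Savings Plan — service 406 days ≥ 2 months (≈60 days) ✓; grade IC5 ≥ IC3 ✓; site Fresno ✓; age 43 ≥ 25 ✓ → eligible.
Employer Retirement Match — status contractor ✗ (requires full-time or part-time) → not eligible.
Spot Bonus Program — status contractor ✓ (not excluded); service 406 days ≥ 1 year (≈365 days) ✓; 20 hrs/wk < 35 ✗ → not eligible.
Bereavement Leave — status contractor ✗ (requires full-time, seasonal, or temporary) → not eligible.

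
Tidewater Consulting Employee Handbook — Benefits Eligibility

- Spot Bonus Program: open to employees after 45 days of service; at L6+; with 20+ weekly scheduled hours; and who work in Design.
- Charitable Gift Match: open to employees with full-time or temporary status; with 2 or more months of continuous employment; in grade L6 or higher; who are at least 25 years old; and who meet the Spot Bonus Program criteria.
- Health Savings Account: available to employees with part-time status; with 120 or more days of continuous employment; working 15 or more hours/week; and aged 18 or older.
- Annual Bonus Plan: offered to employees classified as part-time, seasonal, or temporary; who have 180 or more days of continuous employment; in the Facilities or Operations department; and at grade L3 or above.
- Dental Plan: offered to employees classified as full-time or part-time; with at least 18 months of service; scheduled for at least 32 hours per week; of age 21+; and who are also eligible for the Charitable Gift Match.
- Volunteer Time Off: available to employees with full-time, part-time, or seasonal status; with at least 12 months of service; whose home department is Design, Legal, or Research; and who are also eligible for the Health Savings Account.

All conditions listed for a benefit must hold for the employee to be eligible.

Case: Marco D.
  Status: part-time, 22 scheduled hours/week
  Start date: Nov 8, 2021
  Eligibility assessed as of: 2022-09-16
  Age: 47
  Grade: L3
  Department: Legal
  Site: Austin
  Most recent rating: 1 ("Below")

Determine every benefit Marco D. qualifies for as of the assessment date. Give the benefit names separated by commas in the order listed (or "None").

Service from Nov 8, 2021 to 2022-09-16: 312 days.
Spot Bonus Program — service 312 days ≥ 45 days ✓; grade L3 < L6 ✗ → not eligible.
Charitable Gift Match — status part-time ✗ (requires full-time or temporary) → not eligible.
Health Savings Account — status part-time ✓; service 312 days ≥ 120 days ✓; 22 hrs/wk ≥ 15 ✓; age 47 ≥ 18 ✓ → eligible.
Annual Bonus Plan — status part-time ✓; service 312 days ≥ 180 days ✓; dept Legal ✗ → not eligible.
Dental Plan — status part-time ✓; service 312 days < 18 months (≈540 days) ✗ → not eligible.
Volunteer Time Off — status part-time ✓; service 312 days < 12 months (≈360 days) ✗ → not eligible.

Health Savings Account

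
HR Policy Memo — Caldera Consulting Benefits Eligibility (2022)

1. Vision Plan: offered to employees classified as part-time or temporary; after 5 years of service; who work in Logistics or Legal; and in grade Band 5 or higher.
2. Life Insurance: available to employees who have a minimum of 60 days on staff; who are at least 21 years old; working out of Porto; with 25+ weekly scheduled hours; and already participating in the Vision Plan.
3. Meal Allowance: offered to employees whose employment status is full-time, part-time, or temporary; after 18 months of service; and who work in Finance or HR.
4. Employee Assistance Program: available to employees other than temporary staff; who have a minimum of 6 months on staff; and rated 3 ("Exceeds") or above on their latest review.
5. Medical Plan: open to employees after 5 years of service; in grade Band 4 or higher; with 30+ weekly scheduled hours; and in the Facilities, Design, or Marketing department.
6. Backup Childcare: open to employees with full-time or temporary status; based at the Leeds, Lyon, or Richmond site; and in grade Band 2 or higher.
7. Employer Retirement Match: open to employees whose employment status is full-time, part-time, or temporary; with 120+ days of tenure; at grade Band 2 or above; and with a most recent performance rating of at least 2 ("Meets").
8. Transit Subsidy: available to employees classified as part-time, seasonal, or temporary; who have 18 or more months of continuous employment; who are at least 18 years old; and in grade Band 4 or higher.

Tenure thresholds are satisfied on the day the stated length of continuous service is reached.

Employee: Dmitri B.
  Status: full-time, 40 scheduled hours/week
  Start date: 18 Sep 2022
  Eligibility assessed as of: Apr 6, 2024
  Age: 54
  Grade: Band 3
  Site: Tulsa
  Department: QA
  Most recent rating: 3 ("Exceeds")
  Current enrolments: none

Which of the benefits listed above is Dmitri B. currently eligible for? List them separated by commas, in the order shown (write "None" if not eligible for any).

Employee Assistance Program, Employer Retirement Match

Service from 18 Sep 2022 to Apr 6, 2024: 566 days.
Vision Plan — status full-time ✗ (requires part-time or temporary) → not eligible.
Life Insurance — service 566 days ≥ 60 days ✓; age 54 ≥ 21 ✓; site Tulsa ✗ (not Porto) → not eligible.
Meal Allowance — status full-time ✓; service 566 days ≥ 18 months (≈540 days) ✓; dept QA ✗ → not eligible.
Employee Assistance Program — status full-time ✓ (not excluded); service 566 days ≥ 6 months (≈180 days) ✓; rating 3 ≥ 3 ✓ → eligible.
Medical Plan — service 566 days < 5 years (≈1825 days) ✗ → not eligible.
Backup Childcare — status full-time ✓; site Tulsa ✗ (not Leeds, Lyon, or Richmond) → not eligible.
Employer Retirement Match — status full-time ✓; service 566 days ≥ 120 days ✓; grade Band 3 ≥ Band 2 ✓; rating 3 ≥ 2 ✓ → eligible.
Transit Subsidy — status full-time ✗ (requires part-time, seasonal, or temporary) → not eligible.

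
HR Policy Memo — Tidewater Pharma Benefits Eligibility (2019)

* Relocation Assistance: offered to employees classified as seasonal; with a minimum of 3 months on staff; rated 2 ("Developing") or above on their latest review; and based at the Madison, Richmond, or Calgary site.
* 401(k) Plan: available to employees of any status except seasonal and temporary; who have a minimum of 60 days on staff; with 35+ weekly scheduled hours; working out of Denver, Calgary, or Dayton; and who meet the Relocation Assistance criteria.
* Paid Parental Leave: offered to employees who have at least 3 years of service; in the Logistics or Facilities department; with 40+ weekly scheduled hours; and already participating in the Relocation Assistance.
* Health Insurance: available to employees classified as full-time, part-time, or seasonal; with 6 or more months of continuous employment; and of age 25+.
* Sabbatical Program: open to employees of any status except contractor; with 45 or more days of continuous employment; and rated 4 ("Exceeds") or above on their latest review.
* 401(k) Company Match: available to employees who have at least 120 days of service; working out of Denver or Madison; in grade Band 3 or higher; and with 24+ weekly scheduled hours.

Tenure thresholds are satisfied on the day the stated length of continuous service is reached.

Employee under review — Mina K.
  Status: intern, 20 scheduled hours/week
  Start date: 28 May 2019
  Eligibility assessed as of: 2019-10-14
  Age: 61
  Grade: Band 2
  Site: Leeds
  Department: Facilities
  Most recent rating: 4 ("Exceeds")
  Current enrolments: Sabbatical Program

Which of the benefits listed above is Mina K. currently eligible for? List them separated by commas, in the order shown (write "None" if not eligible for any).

Service from 28 May 2019 to 2019-10-14: 139 days.
Relocation Assistance — status intern ✗ (requires seasonal) → not eligible.
401(k) Plan — status intern ✓ (not excluded); service 139 days ≥ 60 days ✓; 20 hrs/wk < 35 ✗ → not eligible.
Paid Parental Leave — service 139 days < 3 years (≈1095 days) ✗ → not eligible.
Health Insurance — status intern ✗ (requires full-time, part-time, or seasonal) → not eligible.
Sabbatical Program — status intern ✓ (not excluded); service 139 days ≥ 45 days ✓; rating 4 ≥ 4 ✓ → eligible.
401(k) Company Match — service 139 days ≥ 120 days ✓; site Leeds ✗ (not Denver or Madison) → not eligible.

Sabbatical Program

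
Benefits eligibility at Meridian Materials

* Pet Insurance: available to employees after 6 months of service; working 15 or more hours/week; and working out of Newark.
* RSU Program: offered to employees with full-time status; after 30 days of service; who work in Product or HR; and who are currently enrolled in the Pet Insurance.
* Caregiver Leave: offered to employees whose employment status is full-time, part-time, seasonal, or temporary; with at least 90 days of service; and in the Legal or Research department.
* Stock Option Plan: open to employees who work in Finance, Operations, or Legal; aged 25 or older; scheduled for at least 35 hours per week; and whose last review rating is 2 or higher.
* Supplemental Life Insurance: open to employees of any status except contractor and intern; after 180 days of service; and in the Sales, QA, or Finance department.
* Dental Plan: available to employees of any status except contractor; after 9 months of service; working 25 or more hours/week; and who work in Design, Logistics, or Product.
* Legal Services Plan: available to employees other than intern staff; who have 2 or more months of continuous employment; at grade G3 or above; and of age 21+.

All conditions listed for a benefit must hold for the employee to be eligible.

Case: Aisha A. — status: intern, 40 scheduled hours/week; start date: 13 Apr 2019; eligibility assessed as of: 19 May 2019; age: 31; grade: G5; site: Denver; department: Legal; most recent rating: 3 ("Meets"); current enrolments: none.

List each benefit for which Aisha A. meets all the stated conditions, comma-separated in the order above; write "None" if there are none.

Stock Option Plan

Service from 13 Apr 2019 to 19 May 2019: 36 days.
Pet Insurance — service 36 days < 6 months (≈180 days) ✗ → not eligible.
RSU Program — status intern ✗ (requires full-time) → not eligible.
Caregiver Leave — status intern ✗ (requires full-time, part-time, seasonal, or temporary) → not eligible.
Stock Option Plan — dept Legal ✓; age 31 ≥ 25 ✓; 40 hrs/wk ≥ 35 ✓; rating 3 ≥ 2 ✓ → eligible.
Supplemental Life Insurance — status intern ✗ (excluded) → not eligible.
Dental Plan — status intern ✓ (not excluded); service 36 days < 9 months (≈270 days) ✗ → not eligible.
Legal Services Plan — status intern ✗ (excluded) → not eligible.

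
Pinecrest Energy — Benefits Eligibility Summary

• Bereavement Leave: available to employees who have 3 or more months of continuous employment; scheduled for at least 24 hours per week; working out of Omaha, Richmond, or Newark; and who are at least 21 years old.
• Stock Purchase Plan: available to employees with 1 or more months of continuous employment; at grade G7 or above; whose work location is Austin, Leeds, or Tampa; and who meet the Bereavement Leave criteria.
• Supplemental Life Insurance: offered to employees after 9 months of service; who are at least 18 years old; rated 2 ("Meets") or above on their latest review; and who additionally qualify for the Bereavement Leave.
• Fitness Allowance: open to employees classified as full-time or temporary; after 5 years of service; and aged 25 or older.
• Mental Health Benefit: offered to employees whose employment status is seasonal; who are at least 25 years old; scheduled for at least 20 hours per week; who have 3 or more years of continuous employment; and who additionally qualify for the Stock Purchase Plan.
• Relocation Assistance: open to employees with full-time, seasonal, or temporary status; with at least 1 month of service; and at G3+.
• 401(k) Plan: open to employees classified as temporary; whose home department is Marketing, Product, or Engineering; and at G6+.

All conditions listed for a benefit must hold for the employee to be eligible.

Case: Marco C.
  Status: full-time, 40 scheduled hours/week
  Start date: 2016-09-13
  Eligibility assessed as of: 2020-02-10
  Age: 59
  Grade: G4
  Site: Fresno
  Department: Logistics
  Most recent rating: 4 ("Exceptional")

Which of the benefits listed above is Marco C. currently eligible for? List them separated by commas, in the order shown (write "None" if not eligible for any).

Service from 2016-09-13 to 2020-02-10: 1245 days.
Bereavement Leave — service 1245 days ≥ 3 months (≈90 days) ✓; 40 hrs/wk ≥ 24 ✓; site Fresno ✗ (not Omaha, Richmond, or Newark) → not eligible.
Stock Purchase Plan — service 1245 days ≥ 1 month (≈30 days) ✓; grade G4 < G7 ✗ → not eligible.
Supplemental Life Insurance — service 1245 days ≥ 9 months (≈270 days) ✓; age 59 ≥ 18 ✓; rating 4 ≥ 2 ✓; not eligible for Bereavement Leave ✗ → not eligible.
Fitness Allowance — status full-time ✓; service 1245 days < 5 years (≈1825 days) ✗ → not eligible.
Mental Health Benefit — status full-time ✗ (requires seasonal) → not eligible.
Relocation Assistance — status full-time ✓; service 1245 days ≥ 1 month (≈30 days) ✓; grade G4 ≥ G3 ✓ → eligible.
401(k) Plan — status full-time ✗ (requires temporary) → not eligible.

Relocation Assistance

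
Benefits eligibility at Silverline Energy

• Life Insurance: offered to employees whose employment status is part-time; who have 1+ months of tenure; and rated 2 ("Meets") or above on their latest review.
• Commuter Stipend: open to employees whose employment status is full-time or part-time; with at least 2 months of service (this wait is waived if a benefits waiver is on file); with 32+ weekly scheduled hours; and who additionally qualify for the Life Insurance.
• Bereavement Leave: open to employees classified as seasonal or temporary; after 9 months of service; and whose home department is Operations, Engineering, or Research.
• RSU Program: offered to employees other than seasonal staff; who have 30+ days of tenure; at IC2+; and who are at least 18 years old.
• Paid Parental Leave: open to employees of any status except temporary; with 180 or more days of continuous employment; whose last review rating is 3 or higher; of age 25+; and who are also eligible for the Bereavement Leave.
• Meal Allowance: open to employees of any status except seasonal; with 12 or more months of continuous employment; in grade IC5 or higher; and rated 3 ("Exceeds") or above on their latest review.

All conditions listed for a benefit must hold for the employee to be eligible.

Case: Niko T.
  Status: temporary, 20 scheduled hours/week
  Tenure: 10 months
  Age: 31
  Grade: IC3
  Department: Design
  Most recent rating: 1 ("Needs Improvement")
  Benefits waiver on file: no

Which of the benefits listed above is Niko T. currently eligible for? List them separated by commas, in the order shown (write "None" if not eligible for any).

RSU Program

Life Insurance — status temporary ✗ (requires part-time) → not eligible.
Commuter Stipend — status temporary ✗ (requires full-time or part-time) → not eligible.
Bereavement Leave — status temporary ✓; service 10 months ≥ 9 months ✓; dept Design ✗ → not eligible.
RSU Program — status temporary ✓ (not excluded); service 10 months ≥ 30 days ✓; grade IC3 ≥ IC2 ✓; age 31 ≥ 18 ✓ → eligible.
Paid Parental Leave — status temporary ✗ (excluded) → not eligible.
Meal Allowance — status temporary ✓ (not excluded); service 10 months < 12 months ✗ → not eligible.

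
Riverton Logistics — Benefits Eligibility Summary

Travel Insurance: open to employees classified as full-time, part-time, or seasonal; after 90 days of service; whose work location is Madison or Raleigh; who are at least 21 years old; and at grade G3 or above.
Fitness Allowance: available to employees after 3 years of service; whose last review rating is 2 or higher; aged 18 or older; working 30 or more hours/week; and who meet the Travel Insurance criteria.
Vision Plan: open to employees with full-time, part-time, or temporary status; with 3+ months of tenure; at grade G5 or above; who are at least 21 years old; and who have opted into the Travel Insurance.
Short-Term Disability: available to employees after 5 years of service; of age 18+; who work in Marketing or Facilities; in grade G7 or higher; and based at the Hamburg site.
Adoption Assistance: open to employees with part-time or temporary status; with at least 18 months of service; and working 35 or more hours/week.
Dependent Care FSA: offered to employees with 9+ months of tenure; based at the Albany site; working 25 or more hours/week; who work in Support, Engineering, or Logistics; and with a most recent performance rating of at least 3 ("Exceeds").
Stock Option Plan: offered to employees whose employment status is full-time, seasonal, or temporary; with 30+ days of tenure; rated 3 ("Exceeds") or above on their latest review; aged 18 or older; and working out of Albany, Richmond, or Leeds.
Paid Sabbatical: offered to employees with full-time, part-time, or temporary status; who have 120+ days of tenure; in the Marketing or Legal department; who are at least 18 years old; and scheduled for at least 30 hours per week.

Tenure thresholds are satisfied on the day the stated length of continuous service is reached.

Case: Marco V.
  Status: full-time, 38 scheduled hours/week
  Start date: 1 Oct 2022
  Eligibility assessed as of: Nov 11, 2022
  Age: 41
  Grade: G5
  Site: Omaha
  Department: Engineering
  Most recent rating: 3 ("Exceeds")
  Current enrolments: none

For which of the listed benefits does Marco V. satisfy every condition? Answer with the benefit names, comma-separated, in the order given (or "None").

Service from 1 Oct 2022 to Nov 11, 2022: 41 days.
Travel Insurance — status full-time ✓; service 41 days < 90 days ✗ → not eligible.
Fitness Allowance — service 41 days < 3 years (≈1095 days) ✗ → not eligible.
Vision Plan — status full-time ✓; service 41 days < 3 months (≈90 days) ✗ → not eligible.
Short-Term Disability — service 41 days < 5 years (≈1825 days) ✗ → not eligible.
Adoption Assistance — status full-time ✗ (requires part-time or temporary) → not eligible.
Dependent Care FSA — service 41 days < 9 months (≈270 days) ✗ → not eligible.
Stock Option Plan — status full-time ✓; service 41 days ≥ 30 days ✓; rating 3 ≥ 3 ✓; age 41 ≥ 18 ✓; site Omaha ✗ (not Albany, Richmond, or Leeds) → not eligible.
Paid Sabbatical — status full-time ✓; service 41 days < 120 days ✗ → not eligible.

None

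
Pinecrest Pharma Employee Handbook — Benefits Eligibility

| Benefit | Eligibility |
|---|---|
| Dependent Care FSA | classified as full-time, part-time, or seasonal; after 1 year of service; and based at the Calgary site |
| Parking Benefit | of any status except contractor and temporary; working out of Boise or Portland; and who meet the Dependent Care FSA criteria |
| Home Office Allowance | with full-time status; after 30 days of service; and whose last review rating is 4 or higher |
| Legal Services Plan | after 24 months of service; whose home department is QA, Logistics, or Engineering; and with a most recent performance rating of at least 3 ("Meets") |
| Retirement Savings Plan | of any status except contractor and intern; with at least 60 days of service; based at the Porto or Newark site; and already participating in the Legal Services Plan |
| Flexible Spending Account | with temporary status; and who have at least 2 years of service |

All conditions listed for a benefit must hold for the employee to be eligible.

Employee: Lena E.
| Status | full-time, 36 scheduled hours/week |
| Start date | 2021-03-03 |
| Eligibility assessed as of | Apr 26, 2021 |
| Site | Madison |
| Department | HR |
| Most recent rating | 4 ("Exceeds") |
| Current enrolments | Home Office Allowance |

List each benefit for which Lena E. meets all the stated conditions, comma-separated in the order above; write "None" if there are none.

Service from 2021-03-03 to Apr 26, 2021: 54 days.
Dependent Care FSA — status full-time ✓; service 54 days < 1 year (≈365 days) ✗ → not eligible.
Parking Benefit — status full-time ✓ (not excluded); site Madison ✗ (not Boise or Portland) → not eligible.
Home Office Allowance — status full-time ✓; service 54 days ≥ 30 days ✓; rating 4 ≥ 4 ✓ → eligible.
Legal Services Plan — service 54 days < 24 months (≈720 days) ✗ → not eligible.
Retirement Savings Plan — status full-time ✓ (not excluded); service 54 days < 60 days ✗ → not eligible.
Flexible Spending Account — status full-time ✗ (requires temporary) → not eligible.

Home Office Allowance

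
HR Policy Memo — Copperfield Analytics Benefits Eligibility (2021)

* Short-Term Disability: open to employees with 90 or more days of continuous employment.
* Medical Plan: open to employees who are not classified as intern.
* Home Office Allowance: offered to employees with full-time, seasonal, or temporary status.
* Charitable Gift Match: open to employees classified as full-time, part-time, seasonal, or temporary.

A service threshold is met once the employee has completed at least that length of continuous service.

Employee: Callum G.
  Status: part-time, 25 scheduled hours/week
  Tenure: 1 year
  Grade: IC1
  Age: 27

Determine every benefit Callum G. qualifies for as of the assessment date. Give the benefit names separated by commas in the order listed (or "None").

Short-Term Disability — service 1 year ≥ 90 days ✓ → eligible.
Medical Plan — status part-time ✓ (not excluded) → eligible.
Home Office Allowance — status part-time ✗ (requires full-time, seasonal, or temporary) → not eligible.
Charitable Gift Match — status part-time ✓ → eligible.

Short-Term Disability, Medical Plan, Charitable Gift Match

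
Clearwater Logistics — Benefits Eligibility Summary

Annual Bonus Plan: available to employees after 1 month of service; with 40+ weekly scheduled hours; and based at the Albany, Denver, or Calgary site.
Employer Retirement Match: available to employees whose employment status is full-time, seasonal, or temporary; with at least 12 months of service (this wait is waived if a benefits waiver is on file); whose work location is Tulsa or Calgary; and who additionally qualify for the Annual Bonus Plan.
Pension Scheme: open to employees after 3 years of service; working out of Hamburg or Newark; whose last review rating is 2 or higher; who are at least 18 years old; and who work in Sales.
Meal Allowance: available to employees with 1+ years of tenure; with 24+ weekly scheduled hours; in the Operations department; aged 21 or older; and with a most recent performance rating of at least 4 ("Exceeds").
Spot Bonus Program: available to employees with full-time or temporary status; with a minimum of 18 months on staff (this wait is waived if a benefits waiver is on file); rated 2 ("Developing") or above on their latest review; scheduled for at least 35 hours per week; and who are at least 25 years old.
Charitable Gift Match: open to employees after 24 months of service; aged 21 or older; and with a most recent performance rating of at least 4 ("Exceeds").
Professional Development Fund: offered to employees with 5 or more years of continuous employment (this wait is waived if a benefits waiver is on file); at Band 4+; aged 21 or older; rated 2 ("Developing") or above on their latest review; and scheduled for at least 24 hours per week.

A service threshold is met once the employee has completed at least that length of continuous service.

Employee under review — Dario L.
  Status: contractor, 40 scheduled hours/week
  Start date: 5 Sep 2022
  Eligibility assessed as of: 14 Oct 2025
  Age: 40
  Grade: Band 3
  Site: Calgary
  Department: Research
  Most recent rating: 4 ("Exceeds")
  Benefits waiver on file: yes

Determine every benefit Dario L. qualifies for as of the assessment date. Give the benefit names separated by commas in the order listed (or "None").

Service from 5 Sep 2022 to 14 Oct 2025: 1135 days.
Annual Bonus Plan — service 1135 days ≥ 1 month (≈30 days) ✓; 40 hrs/wk ≥ 40 ✓; site Calgary ✓ → eligible.
Employer Retirement Match — status contractor ✗ (requires full-time, seasonal, or temporary) → not eligible.
Pension Scheme — service 1135 days ≥ 3 years (≈1095 days) ✓; site Calgary ✗ (not Hamburg or Newark) → not eligible.
Meal Allowance — service 1135 days ≥ 1 year (≈365 days) ✓; 40 hrs/wk ≥ 24 ✓; dept Research ✗ → not eligible.
Spot Bonus Program — status contractor ✗ (requires full-time or temporary) → not eligible.
Charitable Gift Match — service 1135 days ≥ 24 months (≈720 days) ✓; age 40 ≥ 21 ✓; rating 4 ≥ 4 ✓ → eligible.
Professional Development Fund — benefits waiver on file ✓; grade Band 3 < Band 4 ✗ → not eligible.

Annual Bonus Plan, Charitable Gift Match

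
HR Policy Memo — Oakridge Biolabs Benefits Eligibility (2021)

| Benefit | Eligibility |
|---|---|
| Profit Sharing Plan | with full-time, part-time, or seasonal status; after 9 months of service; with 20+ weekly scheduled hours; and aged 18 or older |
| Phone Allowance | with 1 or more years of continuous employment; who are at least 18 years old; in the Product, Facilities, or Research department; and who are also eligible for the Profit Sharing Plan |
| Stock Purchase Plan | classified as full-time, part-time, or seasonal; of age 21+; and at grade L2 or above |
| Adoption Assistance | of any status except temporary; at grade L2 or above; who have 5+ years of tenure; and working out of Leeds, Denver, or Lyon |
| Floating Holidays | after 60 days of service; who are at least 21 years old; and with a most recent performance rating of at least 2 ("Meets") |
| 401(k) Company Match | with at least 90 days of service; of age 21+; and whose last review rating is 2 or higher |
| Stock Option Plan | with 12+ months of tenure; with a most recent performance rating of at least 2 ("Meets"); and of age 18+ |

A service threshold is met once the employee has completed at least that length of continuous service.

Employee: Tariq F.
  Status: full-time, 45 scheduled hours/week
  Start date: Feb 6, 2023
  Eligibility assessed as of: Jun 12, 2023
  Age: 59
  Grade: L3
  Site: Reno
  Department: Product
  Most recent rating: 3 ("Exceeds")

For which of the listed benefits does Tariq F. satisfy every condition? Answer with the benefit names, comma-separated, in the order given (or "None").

Service from Feb 6, 2023 to Jun 12, 2023: 126 days.
Profit Sharing Plan — status full-time ✓; service 126 days < 9 months (≈270 days) ✗ → not eligible.
Phone Allowance — service 126 days < 1 year (≈365 days) ✗ → not eligible.
Stock Purchase Plan — status full-time ✓; age 59 ≥ 21 ✓; grade L3 ≥ L2 ✓ → eligible.
Adoption Assistance — status full-time ✓ (not excluded); grade L3 ≥ L2 ✓; service 126 days < 5 years (≈1825 days) ✗ → not eligible.
Floating Holidays — service 126 days ≥ 60 days ✓; age 59 ≥ 21 ✓; rating 3 ≥ 2 ✓ → eligible.
401(k) Company Match — service 126 days ≥ 90 days ✓; age 59 ≥ 21 ✓; rating 3 ≥ 2 ✓ → eligible.
Stock Option Plan — service 126 days < 12 months (≈360 days) ✗ → not eligible.

Stock Purchase Plan, Floating Holidays, 401(k) Company Match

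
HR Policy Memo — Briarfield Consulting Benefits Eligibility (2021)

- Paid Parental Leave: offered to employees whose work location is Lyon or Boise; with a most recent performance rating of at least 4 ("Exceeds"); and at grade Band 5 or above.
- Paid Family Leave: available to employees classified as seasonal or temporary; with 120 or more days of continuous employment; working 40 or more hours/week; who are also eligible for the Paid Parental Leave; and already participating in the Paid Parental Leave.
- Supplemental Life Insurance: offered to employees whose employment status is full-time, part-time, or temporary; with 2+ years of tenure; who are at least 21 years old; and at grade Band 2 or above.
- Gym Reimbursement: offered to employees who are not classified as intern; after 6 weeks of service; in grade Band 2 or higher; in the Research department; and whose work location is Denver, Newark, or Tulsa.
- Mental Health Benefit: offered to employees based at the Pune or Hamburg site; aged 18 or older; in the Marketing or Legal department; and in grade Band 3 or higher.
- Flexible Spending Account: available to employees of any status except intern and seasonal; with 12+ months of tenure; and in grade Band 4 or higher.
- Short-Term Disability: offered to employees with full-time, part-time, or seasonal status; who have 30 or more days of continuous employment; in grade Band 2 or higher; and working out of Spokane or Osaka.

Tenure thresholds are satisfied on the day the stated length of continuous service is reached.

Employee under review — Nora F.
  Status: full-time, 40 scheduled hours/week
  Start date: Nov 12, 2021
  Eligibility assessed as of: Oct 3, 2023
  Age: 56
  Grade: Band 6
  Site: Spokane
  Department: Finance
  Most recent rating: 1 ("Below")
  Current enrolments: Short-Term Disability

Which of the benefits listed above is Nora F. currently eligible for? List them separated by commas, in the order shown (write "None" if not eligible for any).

Flexible Spending Account, Short-Term Disability

Service from Nov 12, 2021 to Oct 3, 2023: 690 days.
Paid Parental Leave — site Spokane ✗ (not Lyon or Boise) → not eligible.
Paid Family Leave — status full-time ✗ (requires seasonal or temporary) → not eligible.
Supplemental Life Insurance — status full-time ✓; service 690 days < 2 years (≈730 days) ✗ → not eligible.
Gym Reimbursement — status full-time ✓ (not excluded); service 690 days ≥ 6 weeks (≈42 days) ✓; grade Band 6 ≥ Band 2 ✓; dept Finance ✗ → not eligible.
Mental Health Benefit — site Spokane ✗ (not Pune or Hamburg) → not eligible.
Flexible Spending Account — status full-time ✓ (not excluded); service 690 days ≥ 12 months (≈360 days) ✓; grade Band 6 ≥ Band 4 ✓ → eligible.
Short-Term Disability — status full-time ✓; service 690 days ≥ 30 days ✓; grade Band 6 ≥ Band 2 ✓; site Spokane ✓ → eligible.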